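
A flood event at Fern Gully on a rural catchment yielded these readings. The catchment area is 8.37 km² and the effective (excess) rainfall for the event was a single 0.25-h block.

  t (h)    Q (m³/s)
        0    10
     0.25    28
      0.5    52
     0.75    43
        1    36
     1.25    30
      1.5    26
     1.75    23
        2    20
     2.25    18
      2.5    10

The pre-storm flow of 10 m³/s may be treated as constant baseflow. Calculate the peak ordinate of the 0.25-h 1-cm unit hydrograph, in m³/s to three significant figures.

U_p ≈ 21.0 m³/s

Direct runoff: 0.0, 18.0, 42.0, 33.0, 26.0, 20.0, 16.0, 13.0, 10.0, 8.0, 0.0 m³/s; ΣQ_DR = 186.0 m³/s, peak = 42.0 m³/s.
Runoff depth d = ΣQ_DR·Δt / A = 186.0 × 900 / (8.37 km²) = 20.00 mm.
The 1-cm UH is the DRH scaled by (10 mm)/d, so U_p = 42.0 × 10/20.00 = 21.0 m³/s.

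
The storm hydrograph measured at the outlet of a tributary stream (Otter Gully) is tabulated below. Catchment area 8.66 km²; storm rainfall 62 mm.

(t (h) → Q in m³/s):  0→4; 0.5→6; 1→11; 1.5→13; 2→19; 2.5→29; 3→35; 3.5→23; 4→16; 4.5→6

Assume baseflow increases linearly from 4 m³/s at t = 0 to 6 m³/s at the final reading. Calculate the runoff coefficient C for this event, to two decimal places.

ΣQ_DR = 112.0 m³/s; V = ΣQ_DR·Δt = 2.016 × 10^5 m³.
Runoff depth d = V / A = 23.28 mm.
C = d / P = 23.28 / 62 = 0.38.

C ≈ 0.38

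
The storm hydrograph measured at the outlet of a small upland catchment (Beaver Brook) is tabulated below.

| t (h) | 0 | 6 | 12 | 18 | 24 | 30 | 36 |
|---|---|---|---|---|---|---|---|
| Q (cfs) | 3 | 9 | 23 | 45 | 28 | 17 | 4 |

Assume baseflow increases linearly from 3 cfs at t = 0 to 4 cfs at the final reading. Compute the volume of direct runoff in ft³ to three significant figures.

Direct-runoff ordinates (Q − Q_b): 0.00, 5.83, 19.67, 41.50, 24.33, 13.17, 0.00 cfs.
ΣQ_DR = 104.5 cfs.
With Δt = 6 h = 21600 s, V = ΣQ_DR · Δt = 104.5 × 21600 = 2.26 × 10^6 ft³.

V ≈ 2.26 × 10^6 ft³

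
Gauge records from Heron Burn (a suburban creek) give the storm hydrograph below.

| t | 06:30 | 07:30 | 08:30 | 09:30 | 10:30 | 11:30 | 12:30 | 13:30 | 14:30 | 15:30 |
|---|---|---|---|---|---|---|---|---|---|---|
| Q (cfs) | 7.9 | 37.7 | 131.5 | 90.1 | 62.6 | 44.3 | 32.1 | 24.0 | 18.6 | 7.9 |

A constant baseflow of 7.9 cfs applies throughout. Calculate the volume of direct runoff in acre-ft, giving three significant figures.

V ≈ 31.2 acre-ft

Direct-runoff ordinates (Q − Q_b): 0.0, 29.8, 123.6, 82.2, 54.7, 36.4, 24.2, 16.1, 10.7, 0.0 cfs.
ΣQ_DR = 377.7 cfs.
With Δt = 1 h = 3600 s, V = ΣQ_DR · Δt = 377.7 × 3600 = 1.36 × 10^6 ft³ = 31.2 acre-ft.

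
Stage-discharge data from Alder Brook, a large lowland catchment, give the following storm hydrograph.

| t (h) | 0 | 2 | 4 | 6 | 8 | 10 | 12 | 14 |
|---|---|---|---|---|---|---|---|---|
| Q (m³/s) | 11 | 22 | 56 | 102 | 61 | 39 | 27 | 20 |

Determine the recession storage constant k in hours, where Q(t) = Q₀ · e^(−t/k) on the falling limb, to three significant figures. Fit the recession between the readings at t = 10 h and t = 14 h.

k ≈ 5.99 h

On the falling limb, Q drops from 39 to 20 m³/s between t = 10 h and t = 14 h (Δt = 4 h).
k = −Δt / ln(Q₂/Q₁) = −4 / ln(20/39) = 5.99 h.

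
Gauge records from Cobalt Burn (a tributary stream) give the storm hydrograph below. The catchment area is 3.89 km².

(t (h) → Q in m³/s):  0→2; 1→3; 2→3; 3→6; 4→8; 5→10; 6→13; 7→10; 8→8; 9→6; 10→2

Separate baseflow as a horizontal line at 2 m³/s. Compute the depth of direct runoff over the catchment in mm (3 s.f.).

d ≈ 45.3 mm

Direct runoff: 0.0, 1.0, 1.0, 4.0, 6.0, 8.0, 11.0, 8.0, 6.0, 4.0, 0.0 m³/s; ΣQ_DR = 49.00 m³/s.
V = ΣQ_DR · Δt = 49.00 × 3600 s = 1.764 × 10^5 m³.
Over A = 3.89 km², depth = V / A = 45.3 mm.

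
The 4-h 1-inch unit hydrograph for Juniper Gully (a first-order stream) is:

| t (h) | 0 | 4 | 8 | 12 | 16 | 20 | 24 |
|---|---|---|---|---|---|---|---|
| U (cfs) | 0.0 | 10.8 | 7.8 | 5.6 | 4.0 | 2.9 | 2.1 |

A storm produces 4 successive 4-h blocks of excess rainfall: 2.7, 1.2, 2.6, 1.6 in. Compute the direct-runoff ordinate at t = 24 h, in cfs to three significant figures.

Q ≈ 28.5 cfs

By discrete convolution, Q_j = Σ (P_i / 1 in) · U_{j−i}.
At t = 24 h (j=6): Q = (2.7/1)·2.1 + (1.2/1)·2.9 + (2.6/1)·4.0 + (1.6/1)·5.6 = 28.5 cfs.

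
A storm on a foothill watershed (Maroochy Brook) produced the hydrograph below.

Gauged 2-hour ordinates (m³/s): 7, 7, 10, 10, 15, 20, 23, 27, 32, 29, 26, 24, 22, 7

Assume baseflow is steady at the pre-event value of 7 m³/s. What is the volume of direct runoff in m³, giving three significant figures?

V ≈ 1.16 × 10^6 m³

Direct-runoff ordinates (Q − Q_b): 0.0, 0.0, 3.0, 3.0, 8.0, 13.0, 16.0, 20.0, 25.0, 22.0, 19.0, 17.0, 15.0, 0.0 m³/s.
ΣQ_DR = 161.0 m³/s.
With Δt = 2 h = 7200 s, V = ΣQ_DR · Δt = 161.0 × 7200 = 1.16 × 10^6 m³.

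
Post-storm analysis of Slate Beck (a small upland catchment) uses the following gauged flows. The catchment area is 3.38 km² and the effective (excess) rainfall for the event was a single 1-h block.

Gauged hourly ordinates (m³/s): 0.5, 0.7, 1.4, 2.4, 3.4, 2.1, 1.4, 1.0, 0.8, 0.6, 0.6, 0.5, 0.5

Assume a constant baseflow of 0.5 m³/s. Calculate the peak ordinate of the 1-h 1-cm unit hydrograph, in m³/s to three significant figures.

Direct runoff: 0.0, 0.2, 0.9, 1.9, 2.9, 1.6, 0.9, 0.5, 0.3, 0.1, 0.1, 0.0, 0.0 m³/s; ΣQ_DR = 9.400 m³/s, peak = 2.9 m³/s.
Runoff depth d = ΣQ_DR·Δt / A = 9.400 × 3600 / (3.38 km²) = 10.01 mm.
The 1-cm UH is the DRH scaled by (10 mm)/d, so U_p = 2.9 × 10/10.01 = 2.90 m³/s.

U_p ≈ 2.90 m³/s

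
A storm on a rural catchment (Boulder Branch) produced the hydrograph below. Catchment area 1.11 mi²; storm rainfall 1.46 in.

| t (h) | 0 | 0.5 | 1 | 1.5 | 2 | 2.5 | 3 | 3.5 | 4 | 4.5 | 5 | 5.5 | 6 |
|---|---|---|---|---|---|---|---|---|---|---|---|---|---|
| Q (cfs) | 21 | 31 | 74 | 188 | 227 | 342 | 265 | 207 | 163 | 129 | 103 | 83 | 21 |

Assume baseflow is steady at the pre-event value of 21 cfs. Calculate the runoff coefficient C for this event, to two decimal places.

C ≈ 0.76

ΣQ_DR = 1581 cfs; V = ΣQ_DR·Δt = 2.846 × 10^6 ft³.
Runoff depth d = V / A = 1.104 in.
C = d / P = 1.104 / 1.46 = 0.76.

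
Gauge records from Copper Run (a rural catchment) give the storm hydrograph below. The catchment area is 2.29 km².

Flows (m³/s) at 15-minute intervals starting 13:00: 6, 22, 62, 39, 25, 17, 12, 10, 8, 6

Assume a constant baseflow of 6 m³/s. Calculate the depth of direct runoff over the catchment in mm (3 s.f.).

Direct runoff: 0.0, 16.0, 56.0, 33.0, 19.0, 11.0, 6.0, 4.0, 2.0, 0.0 m³/s; ΣQ_DR = 147.0 m³/s.
V = ΣQ_DR · Δt = 147.0 × 900 s = 1.323 × 10^5 m³.
Over A = 2.29 km², depth = V / A = 57.8 mm.

d ≈ 57.8 mm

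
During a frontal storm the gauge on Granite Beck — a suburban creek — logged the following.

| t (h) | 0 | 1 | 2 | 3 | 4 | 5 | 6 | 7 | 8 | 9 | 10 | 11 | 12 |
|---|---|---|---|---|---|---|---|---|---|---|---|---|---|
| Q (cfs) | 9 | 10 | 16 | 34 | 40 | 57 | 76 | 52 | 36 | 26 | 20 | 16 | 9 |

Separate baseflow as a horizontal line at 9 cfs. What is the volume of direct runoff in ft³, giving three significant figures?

Direct-runoff ordinates (Q − Q_b): 0.0, 1.0, 7.0, 25.0, 31.0, 48.0, 67.0, 43.0, 27.0, 17.0, 11.0, 7.0, 0.0 cfs.
ΣQ_DR = 284.0 cfs.
With Δt = 1 h = 3600 s, V = ΣQ_DR · Δt = 284.0 × 3600 = 1.02 × 10^6 ft³.

V ≈ 1.02 × 10^6 ft³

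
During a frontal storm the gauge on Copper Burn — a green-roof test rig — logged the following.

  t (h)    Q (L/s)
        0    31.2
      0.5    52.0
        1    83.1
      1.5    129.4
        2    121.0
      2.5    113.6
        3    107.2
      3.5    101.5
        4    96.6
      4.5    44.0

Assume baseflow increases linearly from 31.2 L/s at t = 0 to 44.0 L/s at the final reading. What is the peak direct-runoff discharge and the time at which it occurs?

Q_p = 93.93 L/s at t = 1.5 h

Subtracting baseflow gives direct-runoff ordinates: 0.00, 19.38, 49.06, 93.93, 84.11, 75.29, 67.47, 60.34, 54.02, 0.00 L/s.
The maximum is 93.93 L/s, occurring at the reading for t = 1.5 h.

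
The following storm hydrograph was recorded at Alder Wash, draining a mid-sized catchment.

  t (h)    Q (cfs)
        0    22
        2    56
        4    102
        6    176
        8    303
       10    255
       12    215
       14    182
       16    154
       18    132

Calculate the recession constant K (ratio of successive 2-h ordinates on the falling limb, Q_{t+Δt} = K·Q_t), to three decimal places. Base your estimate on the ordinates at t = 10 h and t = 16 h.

Using the recession-limb readings at t = 10 h and t = 16 h: Q falls from 255 to 154 cfs over 3 intervals.
K = (Q₂/Q₁)^(1/3) = (154/255)^(1/3) = 0.845.

K ≈ 0.845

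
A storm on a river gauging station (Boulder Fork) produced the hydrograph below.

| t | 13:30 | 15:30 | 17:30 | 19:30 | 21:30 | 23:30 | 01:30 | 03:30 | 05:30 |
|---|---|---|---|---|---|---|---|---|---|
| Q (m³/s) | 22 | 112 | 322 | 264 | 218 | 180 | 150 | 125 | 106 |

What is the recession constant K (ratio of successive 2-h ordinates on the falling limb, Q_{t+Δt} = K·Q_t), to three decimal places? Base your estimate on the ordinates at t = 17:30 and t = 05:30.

K ≈ 0.831

Using the recession-limb readings at t = 17:30 and t = 05:30: Q falls from 322 to 106 m³/s over 6 intervals.
K = (Q₂/Q₁)^(1/6) = (106/322)^(1/6) = 0.831.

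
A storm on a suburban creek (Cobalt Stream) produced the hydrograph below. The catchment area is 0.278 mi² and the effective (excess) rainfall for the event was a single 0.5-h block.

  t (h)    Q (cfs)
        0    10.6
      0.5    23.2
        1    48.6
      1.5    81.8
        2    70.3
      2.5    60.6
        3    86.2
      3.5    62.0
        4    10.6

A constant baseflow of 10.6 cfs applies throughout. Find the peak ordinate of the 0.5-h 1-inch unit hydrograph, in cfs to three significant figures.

U_p ≈ 75.7 cfs

Direct runoff: 0.0, 12.6, 38.0, 71.2, 59.7, 50.0, 75.6, 51.4, 0.0 cfs; ΣQ_DR = 358.5 cfs, peak = 75.6 cfs.
Runoff depth d = ΣQ_DR·Δt / A = 358.5 × 1800 / (0.278 mi²) = 0.9991 in.
The 1-inch UH is the DRH scaled by (1 in)/d, so U_p = 75.6 × 1/0.9991 = 75.7 cfs.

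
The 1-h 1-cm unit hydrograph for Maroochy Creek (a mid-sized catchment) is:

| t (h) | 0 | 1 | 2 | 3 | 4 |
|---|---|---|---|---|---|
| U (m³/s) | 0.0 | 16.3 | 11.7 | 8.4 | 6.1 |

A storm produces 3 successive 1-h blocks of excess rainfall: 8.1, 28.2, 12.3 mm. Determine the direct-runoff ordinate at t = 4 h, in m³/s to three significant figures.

Q ≈ 43.0 m³/s

By discrete convolution, Q_j = Σ (P_i / 10 mm) · U_{j−i}.
At t = 4 h (j=4): Q = (8.1/10)·6.1 + (28.2/10)·8.4 + (12.3/10)·11.7 = 43.0 m³/s.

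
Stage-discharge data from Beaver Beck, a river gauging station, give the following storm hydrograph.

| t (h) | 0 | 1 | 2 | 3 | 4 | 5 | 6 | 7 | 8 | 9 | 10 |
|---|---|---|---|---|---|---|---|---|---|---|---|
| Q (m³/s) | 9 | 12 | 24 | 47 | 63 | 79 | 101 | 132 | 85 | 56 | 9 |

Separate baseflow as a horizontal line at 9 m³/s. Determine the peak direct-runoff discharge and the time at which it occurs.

Q_p = 123.0 m³/s at t = 7 h

Subtracting baseflow gives direct-runoff ordinates: 0.0, 3.0, 15.0, 38.0, 54.0, 70.0, 92.0, 123.0, 76.0, 47.0, 0.0 m³/s.
The maximum is 123.0 m³/s, occurring at the reading for t = 7 h.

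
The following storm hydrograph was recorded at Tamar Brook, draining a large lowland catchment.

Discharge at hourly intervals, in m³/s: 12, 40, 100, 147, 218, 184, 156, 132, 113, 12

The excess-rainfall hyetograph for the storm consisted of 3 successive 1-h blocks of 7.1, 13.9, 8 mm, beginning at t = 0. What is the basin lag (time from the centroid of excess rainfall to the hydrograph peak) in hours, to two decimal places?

Centroid of excess rainfall: t_c = Σ P_i·t̄_i / ΣP_i = 1.5310 h (block centres at 0.5, 1.5, 2.5 h).
Hydrograph peak occurs at t = 4 h, so basin lag t_L = 4 − 1.5310 = 2.47 h.

t_L ≈ 2.47 h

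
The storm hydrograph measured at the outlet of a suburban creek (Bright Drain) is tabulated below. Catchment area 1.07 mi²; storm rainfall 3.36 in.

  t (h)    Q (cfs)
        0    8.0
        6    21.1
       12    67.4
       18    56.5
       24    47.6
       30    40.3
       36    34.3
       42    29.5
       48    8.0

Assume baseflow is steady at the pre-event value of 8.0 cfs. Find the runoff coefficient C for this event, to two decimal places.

C ≈ 0.62

ΣQ_DR = 240.7 cfs; V = ΣQ_DR·Δt = 5.199 × 10^6 ft³.
Runoff depth d = V / A = 2.092 in.
C = d / P = 2.092 / 3.36 = 0.62.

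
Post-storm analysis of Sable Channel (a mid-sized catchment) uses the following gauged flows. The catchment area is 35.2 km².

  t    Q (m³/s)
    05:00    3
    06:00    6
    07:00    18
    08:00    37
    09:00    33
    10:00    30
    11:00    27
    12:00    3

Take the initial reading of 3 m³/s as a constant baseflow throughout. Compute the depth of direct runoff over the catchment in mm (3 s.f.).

d ≈ 13.6 mm

Direct runoff: 0.0, 3.0, 15.0, 34.0, 30.0, 27.0, 24.0, 0.0 m³/s; ΣQ_DR = 133.0 m³/s.
V = ΣQ_DR · Δt = 133.0 × 3600 s = 4.788 × 10^5 m³.
Over A = 35.2 km², depth = V / A = 13.6 mm.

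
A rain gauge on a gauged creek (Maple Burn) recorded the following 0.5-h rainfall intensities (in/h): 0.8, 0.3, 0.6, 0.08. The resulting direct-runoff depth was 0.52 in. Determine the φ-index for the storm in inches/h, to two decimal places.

Only the 3 blocks with intensity above φ contribute runoff: 0.8, 0.3, 0.6 in/h.
Σ(I−φ)·Δt = d  ⇒  (0.8+0.3+0.6 − 3φ)·0.5 = 0.52
φ = (1.700 − 0.52/0.5) / 3 = 0.22 in/h.

φ ≈ 0.22 in/h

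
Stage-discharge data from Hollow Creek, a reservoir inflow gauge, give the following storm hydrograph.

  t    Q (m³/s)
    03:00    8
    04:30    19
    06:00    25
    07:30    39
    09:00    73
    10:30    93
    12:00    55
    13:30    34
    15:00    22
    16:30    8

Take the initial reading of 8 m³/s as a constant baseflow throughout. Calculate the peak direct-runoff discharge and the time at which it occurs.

Q_p = 85.0 m³/s at t = 10:30

Subtracting baseflow gives direct-runoff ordinates: 0.0, 11.0, 17.0, 31.0, 65.0, 85.0, 47.0, 26.0, 14.0, 0.0 m³/s.
The maximum is 85.0 m³/s, occurring at the reading for t = 10:30.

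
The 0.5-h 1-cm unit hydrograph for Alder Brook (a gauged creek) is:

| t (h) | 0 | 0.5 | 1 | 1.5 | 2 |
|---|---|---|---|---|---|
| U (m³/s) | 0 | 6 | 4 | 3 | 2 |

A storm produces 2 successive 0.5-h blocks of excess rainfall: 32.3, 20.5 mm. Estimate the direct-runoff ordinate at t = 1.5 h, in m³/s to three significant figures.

By discrete convolution, Q_j = Σ (P_i / 10 mm) · U_{j−i}.
At t = 1.5 h (j=3): Q = (32.3/10)·3 + (20.5/10)·4 = 17.9 m³/s.

Q ≈ 17.9 m³/s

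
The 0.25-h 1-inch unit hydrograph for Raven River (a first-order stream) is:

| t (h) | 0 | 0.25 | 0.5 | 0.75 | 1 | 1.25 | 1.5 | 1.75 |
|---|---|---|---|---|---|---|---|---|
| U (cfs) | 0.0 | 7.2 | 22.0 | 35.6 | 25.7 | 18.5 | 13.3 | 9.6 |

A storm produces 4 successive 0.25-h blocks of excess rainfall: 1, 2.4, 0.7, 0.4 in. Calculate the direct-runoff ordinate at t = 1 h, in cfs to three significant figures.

By discrete convolution, Q_j = Σ (P_i / 1 in) · U_{j−i}.
At t = 1 h (j=4): Q = (1/1)·25.7 + (2.4/1)·35.6 + (0.7/1)·22.0 + (0.4/1)·7.2 = 129 cfs.

Q ≈ 129 cfs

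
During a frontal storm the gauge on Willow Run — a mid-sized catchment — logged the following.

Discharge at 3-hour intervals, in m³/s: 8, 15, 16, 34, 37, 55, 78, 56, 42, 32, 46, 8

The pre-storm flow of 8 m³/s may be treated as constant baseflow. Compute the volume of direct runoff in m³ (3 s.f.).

V ≈ 3.57 × 10^6 m³

Direct-runoff ordinates (Q − Q_b): 0.0, 7.0, 8.0, 26.0, 29.0, 47.0, 70.0, 48.0, 34.0, 24.0, 38.0, 0.0 m³/s.
ΣQ_DR = 331.0 m³/s.
With Δt = 3 h = 10800 s, V = ΣQ_DR · Δt = 331.0 × 10800 = 3.57 × 10^6 m³.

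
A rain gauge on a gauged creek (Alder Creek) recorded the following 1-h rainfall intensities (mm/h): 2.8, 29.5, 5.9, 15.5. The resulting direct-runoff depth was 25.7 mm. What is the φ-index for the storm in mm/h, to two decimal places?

φ ≈ 9.65 mm/h

Only the 2 blocks with intensity above φ contribute runoff: 29.5, 15.5 mm/h.
Σ(I−φ)·Δt = d  ⇒  (29.5+15.5 − 2φ)·1 = 25.7
φ = (45.00 − 25.7/1) / 2 = 9.65 mm/h.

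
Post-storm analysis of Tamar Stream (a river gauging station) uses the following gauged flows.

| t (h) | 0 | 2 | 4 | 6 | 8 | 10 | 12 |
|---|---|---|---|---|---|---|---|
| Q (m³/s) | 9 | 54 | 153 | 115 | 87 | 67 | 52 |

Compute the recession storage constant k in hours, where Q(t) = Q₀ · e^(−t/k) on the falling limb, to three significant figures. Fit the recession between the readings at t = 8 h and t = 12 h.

On the falling limb, Q drops from 87 to 52 m³/s between t = 8 h and t = 12 h (Δt = 4 h).
k = −Δt / ln(Q₂/Q₁) = −4 / ln(52/87) = 7.77 h.

k ≈ 7.77 h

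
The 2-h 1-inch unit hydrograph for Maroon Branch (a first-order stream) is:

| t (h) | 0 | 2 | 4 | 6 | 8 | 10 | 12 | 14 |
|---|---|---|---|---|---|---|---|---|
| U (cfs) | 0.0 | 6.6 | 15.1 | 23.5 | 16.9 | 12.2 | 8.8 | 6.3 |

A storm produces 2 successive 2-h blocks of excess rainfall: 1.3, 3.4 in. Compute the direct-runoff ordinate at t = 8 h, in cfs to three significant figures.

Q ≈ 102 cfs

By discrete convolution, Q_j = Σ (P_i / 1 in) · U_{j−i}.
At t = 8 h (j=4): Q = (1.3/1)·16.9 + (3.4/1)·23.5 = 102 cfs.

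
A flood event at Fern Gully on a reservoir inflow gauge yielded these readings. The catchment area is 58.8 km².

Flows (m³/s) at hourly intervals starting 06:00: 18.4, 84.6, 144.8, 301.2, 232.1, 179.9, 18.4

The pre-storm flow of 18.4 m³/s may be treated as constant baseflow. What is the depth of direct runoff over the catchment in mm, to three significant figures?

d ≈ 52.1 mm

Direct runoff: 0.0, 66.2, 126.4, 282.8, 213.7, 161.5, 0.0 m³/s; ΣQ_DR = 850.6 m³/s.
V = ΣQ_DR · Δt = 850.6 × 3600 s = 3.062 × 10^6 m³.
Over A = 58.8 km², depth = V / A = 52.1 mm.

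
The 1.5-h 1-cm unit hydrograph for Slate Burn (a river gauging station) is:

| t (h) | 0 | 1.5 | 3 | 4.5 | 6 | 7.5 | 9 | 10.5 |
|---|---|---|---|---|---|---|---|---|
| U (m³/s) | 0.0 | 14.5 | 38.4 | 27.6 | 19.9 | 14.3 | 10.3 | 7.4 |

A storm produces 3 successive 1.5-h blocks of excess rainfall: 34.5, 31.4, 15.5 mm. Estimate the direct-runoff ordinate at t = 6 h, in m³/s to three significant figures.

By discrete convolution, Q_j = Σ (P_i / 10 mm) · U_{j−i}.
At t = 6 h (j=4): Q = (34.5/10)·19.9 + (31.4/10)·27.6 + (15.5/10)·38.4 = 215 m³/s.

Q ≈ 215 m³/s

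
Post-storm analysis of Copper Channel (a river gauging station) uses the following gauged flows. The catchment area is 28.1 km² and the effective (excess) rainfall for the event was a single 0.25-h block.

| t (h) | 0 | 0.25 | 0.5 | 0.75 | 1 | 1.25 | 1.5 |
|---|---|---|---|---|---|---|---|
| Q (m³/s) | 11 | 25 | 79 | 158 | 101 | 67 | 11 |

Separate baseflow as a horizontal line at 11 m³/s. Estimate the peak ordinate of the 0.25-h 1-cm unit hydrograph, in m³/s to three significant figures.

U_p ≈ 122 m³/s

Direct runoff: 0.0, 14.0, 68.0, 147.0, 90.0, 56.0, 0.0 m³/s; ΣQ_DR = 375.0 m³/s, peak = 147.0 m³/s.
Runoff depth d = ΣQ_DR·Δt / A = 375.0 × 900 / (28.1 km²) = 12.01 mm.
The 1-cm UH is the DRH scaled by (10 mm)/d, so U_p = 147.0 × 10/12.01 = 122 m³/s.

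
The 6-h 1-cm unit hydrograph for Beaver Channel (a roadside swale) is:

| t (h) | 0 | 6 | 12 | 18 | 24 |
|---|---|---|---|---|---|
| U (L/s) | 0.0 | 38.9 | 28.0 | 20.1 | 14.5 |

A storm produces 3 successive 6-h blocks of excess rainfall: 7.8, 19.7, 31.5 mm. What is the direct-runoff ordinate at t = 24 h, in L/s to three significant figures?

Q ≈ 139 L/s

By discrete convolution, Q_j = Σ (P_i / 10 mm) · U_{j−i}.
At t = 24 h (j=4): Q = (7.8/10)·14.5 + (19.7/10)·20.1 + (31.5/10)·28.0 = 139 L/s.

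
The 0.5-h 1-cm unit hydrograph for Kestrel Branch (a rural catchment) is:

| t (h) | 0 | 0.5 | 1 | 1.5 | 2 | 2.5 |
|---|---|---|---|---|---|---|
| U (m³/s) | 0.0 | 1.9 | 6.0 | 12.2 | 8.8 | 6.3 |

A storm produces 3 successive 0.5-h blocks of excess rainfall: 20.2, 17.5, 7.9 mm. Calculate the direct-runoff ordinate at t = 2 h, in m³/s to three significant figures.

Q ≈ 43.9 m³/s

By discrete convolution, Q_j = Σ (P_i / 10 mm) · U_{j−i}.
At t = 2 h (j=4): Q = (20.2/10)·8.8 + (17.5/10)·12.2 + (7.9/10)·6.0 = 43.9 m³/s.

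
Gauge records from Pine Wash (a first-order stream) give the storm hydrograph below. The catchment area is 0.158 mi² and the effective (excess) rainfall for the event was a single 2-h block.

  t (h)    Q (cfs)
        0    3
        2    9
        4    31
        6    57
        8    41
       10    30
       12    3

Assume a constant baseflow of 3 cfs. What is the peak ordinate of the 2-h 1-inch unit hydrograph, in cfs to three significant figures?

U_p ≈ 18.0 cfs

Direct runoff: 0.0, 6.0, 28.0, 54.0, 38.0, 27.0, 0.0 cfs; ΣQ_DR = 153.0 cfs, peak = 54.0 cfs.
Runoff depth d = ΣQ_DR·Δt / A = 153.0 × 7200 / (0.158 mi²) = 3.001 in.
The 1-inch UH is the DRH scaled by (1 in)/d, so U_p = 54.0 × 1/3.001 = 18.0 cfs.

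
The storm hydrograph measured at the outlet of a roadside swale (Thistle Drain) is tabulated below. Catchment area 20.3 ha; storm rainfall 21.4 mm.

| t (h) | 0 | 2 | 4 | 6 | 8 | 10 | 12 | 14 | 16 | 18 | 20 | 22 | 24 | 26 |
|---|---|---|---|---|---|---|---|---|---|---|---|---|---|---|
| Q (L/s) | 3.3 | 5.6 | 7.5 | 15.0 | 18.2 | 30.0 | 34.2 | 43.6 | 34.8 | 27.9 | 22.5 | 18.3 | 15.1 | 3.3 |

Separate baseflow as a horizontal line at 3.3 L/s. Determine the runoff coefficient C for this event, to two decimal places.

ΣQ_DR = 233.1 L/s; V = ΣQ_DR·Δt = 1.678 × 10^6 L.
Runoff depth d = V / A = 8.268 mm.
C = d / P = 8.268 / 21.4 = 0.39.

C ≈ 0.39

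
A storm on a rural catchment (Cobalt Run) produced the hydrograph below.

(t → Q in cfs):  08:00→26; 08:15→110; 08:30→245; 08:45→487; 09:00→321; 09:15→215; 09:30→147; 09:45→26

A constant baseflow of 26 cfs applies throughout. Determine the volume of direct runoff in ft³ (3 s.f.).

V ≈ 1.23 × 10^6 ft³

Direct-runoff ordinates (Q − Q_b): 0.0, 84.0, 219.0, 461.0, 295.0, 189.0, 121.0, 0.0 cfs.
ΣQ_DR = 1369 cfs.
With Δt = 0.25 h = 900 s, V = ΣQ_DR · Δt = 1369 × 900 = 1.23 × 10^6 ft³.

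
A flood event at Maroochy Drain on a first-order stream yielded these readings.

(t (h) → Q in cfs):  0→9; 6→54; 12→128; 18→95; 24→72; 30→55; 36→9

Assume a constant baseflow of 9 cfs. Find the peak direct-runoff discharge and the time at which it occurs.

Q_p = 119.0 cfs at t = 12 h

Subtracting baseflow gives direct-runoff ordinates: 0.0, 45.0, 119.0, 86.0, 63.0, 46.0, 0.0 cfs.
The maximum is 119.0 cfs, occurring at the reading for t = 12 h.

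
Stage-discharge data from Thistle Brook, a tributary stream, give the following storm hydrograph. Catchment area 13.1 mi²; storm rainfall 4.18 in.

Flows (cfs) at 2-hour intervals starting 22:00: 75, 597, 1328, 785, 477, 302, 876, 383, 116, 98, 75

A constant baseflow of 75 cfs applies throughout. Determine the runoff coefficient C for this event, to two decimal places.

C ≈ 0.24

ΣQ_DR = 4287 cfs; V = ΣQ_DR·Δt = 3.087 × 10^7 ft³.
Runoff depth d = V / A = 1.014 in.
C = d / P = 1.014 / 4.18 = 0.24.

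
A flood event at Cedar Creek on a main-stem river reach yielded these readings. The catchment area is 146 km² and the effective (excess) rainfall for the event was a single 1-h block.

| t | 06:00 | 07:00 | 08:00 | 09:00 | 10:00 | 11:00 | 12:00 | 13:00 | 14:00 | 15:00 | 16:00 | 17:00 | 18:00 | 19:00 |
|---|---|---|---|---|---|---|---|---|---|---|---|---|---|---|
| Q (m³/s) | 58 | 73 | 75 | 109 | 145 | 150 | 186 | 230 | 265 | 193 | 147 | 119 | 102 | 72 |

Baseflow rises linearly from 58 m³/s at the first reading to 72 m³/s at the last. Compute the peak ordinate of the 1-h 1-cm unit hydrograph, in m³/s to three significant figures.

U_p ≈ 79.3 m³/s

Direct runoff: 0.00, 13.92, 14.85, 47.77, 82.69, 86.62, 121.54, 164.46, 198.38, 125.31, 78.23, 49.15, 31.08, 0.00 m³/s; ΣQ_DR = 1014 m³/s, peak = 198.38 m³/s.
Runoff depth d = ΣQ_DR·Δt / A = 1014 × 3600 / (146 km²) = 25.00 mm.
The 1-cm UH is the DRH scaled by (10 mm)/d, so U_p = 198.38 × 10/25.00 = 79.3 m³/s.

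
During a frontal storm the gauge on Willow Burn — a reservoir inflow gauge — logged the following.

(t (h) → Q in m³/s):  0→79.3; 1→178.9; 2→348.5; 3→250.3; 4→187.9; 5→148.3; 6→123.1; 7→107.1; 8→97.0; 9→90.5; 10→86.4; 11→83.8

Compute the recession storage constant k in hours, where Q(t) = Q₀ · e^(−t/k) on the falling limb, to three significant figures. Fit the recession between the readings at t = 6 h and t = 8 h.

k ≈ 8.39 h

On the falling limb, Q drops from 123.1 to 97.0 m³/s between t = 6 h and t = 8 h (Δt = 2 h).
k = −Δt / ln(Q₂/Q₁) = −2 / ln(97.0/123.1) = 8.39 h.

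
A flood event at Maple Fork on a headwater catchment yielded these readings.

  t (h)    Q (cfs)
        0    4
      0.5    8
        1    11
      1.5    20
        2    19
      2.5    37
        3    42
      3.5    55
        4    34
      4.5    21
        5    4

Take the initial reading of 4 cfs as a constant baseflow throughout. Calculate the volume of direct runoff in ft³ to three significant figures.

V ≈ 3.80 × 10^5 ft³

Direct-runoff ordinates (Q − Q_b): 0.0, 4.0, 7.0, 16.0, 15.0, 33.0, 38.0, 51.0, 30.0, 17.0, 0.0 cfs.
ΣQ_DR = 211.0 cfs.
With Δt = 0.5 h = 1800 s, V = ΣQ_DR · Δt = 211.0 × 1800 = 3.80 × 10^5 ft³.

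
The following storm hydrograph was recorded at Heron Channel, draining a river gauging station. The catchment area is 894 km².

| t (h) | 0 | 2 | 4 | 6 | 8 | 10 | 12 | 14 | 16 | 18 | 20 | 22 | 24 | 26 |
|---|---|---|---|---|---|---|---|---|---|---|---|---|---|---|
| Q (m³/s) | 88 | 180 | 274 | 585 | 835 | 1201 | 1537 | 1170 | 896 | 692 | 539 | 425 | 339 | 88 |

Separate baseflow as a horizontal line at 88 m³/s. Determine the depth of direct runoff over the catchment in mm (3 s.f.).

d ≈ 61.3 mm

Direct runoff: 0.0, 92.0, 186.0, 497.0, 747.0, 1113.0, 1449.0, 1082.0, 808.0, 604.0, 451.0, 337.0, 251.0, 0.0 m³/s; ΣQ_DR = 7617 m³/s.
V = ΣQ_DR · Δt = 7617 × 7200 s = 5.484 × 10^7 m³.
Over A = 894 km², depth = V / A = 61.3 mm.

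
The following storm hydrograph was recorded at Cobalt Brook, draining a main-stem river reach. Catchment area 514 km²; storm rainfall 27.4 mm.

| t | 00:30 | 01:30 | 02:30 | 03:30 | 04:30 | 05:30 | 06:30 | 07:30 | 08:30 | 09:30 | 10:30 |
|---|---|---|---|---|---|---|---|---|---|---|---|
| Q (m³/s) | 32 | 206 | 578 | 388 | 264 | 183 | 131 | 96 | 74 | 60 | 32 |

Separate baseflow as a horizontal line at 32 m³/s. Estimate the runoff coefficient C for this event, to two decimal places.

C ≈ 0.43

ΣQ_DR = 1692 m³/s; V = ΣQ_DR·Δt = 6.091 × 10^6 m³.
Runoff depth d = V / A = 11.85 mm.
C = d / P = 11.85 / 27.4 = 0.43.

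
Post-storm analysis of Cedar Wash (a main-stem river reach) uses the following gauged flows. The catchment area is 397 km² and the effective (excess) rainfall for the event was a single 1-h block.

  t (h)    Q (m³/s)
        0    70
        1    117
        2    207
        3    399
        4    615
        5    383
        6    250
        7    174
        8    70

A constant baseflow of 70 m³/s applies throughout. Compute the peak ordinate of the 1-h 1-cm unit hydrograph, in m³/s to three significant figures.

Direct runoff: 0.0, 47.0, 137.0, 329.0, 545.0, 313.0, 180.0, 104.0, 0.0 m³/s; ΣQ_DR = 1655 m³/s, peak = 545.0 m³/s.
Runoff depth d = ΣQ_DR·Δt / A = 1655 × 3600 / (397 km²) = 15.01 mm.
The 1-cm UH is the DRH scaled by (10 mm)/d, so U_p = 545.0 × 10/15.01 = 363 m³/s.

U_p ≈ 363 m³/s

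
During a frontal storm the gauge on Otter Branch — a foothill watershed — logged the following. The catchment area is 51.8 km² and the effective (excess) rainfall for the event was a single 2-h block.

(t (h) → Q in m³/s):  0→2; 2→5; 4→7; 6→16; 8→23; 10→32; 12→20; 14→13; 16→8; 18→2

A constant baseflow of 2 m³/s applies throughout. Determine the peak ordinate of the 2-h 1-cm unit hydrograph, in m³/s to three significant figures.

U_p ≈ 20.0 m³/s

Direct runoff: 0.0, 3.0, 5.0, 14.0, 21.0, 30.0, 18.0, 11.0, 6.0, 0.0 m³/s; ΣQ_DR = 108.0 m³/s, peak = 30.0 m³/s.
Runoff depth d = ΣQ_DR·Δt / A = 108.0 × 7200 / (51.8 km²) = 15.01 mm.
The 1-cm UH is the DRH scaled by (10 mm)/d, so U_p = 30.0 × 10/15.01 = 20.0 m³/s.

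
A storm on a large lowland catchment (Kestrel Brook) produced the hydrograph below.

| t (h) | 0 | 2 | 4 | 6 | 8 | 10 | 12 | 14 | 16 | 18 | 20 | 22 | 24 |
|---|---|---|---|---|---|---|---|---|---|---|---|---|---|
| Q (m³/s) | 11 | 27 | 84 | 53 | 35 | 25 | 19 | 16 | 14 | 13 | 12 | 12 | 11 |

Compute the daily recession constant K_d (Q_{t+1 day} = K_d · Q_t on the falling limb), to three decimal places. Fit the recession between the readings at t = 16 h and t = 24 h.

Between t = 16 h and t = 24 h the flow falls from 14 to 11 m³/s over 4×2 h = 8 h.
Per-interval ratio K = (11/14)^(1/4) = 0.9415; K_d = K^(24/2) = 0.485.

K_d ≈ 0.485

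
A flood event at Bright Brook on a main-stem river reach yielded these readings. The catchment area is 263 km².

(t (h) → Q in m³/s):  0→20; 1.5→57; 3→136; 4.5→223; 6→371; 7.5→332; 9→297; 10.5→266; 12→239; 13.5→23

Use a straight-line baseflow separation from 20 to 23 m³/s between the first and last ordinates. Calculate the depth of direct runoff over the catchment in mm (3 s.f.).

Direct runoff: 0.00, 36.67, 115.33, 202.00, 349.67, 310.33, 275.00, 243.67, 216.33, 0.00 m³/s; ΣQ_DR = 1749 m³/s.
V = ΣQ_DR · Δt = 1749 × 5400 s = 9.445 × 10^6 m³.
Over A = 263 km², depth = V / A = 35.9 mm.

d ≈ 35.9 mm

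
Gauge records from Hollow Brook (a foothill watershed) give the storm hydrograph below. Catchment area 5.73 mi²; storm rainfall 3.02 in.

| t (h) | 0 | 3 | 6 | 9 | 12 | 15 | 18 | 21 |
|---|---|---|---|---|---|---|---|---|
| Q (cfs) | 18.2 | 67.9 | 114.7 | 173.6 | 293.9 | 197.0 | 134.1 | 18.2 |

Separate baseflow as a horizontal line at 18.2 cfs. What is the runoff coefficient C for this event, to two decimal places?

C ≈ 0.23

ΣQ_DR = 872.0 cfs; V = ΣQ_DR·Δt = 9.418 × 10^6 ft³.
Runoff depth d = V / A = 0.7075 in.
C = d / P = 0.7075 / 3.02 = 0.23.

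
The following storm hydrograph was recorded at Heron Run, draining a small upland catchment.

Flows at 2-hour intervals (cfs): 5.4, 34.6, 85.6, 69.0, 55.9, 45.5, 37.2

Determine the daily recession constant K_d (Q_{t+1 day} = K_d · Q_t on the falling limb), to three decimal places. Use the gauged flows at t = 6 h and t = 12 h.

Between t = 6 h and t = 12 h the flow falls from 69.0 to 37.2 cfs over 3×2 h = 6 h.
Per-interval ratio K = (37.2/69.0)^(1/3) = 0.8139; K_d = K^(24/2) = 0.084.

K_d ≈ 0.084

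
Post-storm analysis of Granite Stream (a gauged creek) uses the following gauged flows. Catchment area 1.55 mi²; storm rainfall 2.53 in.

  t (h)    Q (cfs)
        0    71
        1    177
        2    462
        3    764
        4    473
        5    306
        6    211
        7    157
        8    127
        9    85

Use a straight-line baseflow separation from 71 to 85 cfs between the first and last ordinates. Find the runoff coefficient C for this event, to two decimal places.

C ≈ 0.81

ΣQ_DR = 2053 cfs; V = ΣQ_DR·Δt = 7.391 × 10^6 ft³.
Runoff depth d = V / A = 2.052 in.
C = d / P = 2.052 / 2.53 = 0.81.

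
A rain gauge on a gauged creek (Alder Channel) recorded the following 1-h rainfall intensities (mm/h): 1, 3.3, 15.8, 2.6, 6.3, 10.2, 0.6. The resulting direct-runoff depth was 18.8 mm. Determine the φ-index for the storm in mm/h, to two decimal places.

Only the 3 blocks with intensity above φ contribute runoff: 15.8, 6.3, 10.2 mm/h.
Σ(I−φ)·Δt = d  ⇒  (15.8+6.3+10.2 − 3φ)·1 = 18.8
φ = (32.30 − 18.8/1) / 3 = 4.50 mm/h.

φ ≈ 4.50 mm/h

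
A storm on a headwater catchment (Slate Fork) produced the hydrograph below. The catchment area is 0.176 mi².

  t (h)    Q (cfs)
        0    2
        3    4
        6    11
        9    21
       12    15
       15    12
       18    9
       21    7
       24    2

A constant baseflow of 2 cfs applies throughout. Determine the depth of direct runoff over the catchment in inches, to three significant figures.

d ≈ 1.72 in

Direct runoff: 0.0, 2.0, 9.0, 19.0, 13.0, 10.0, 7.0, 5.0, 0.0 cfs; ΣQ_DR = 65.00 cfs.
V = ΣQ_DR · Δt = 65.00 × 10800 s = 7.020 × 10^5 ft³.
Over A = 0.176 mi², depth = V / A = 1.72 in.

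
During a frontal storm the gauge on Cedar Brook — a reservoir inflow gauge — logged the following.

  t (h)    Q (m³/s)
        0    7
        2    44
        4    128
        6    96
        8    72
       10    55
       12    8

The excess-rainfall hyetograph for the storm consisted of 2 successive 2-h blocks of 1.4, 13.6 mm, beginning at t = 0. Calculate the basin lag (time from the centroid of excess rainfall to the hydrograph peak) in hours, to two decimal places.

Centroid of excess rainfall: t_c = Σ P_i·t̄_i / ΣP_i = 2.8133 h (block centres at 1, 3 h).
Hydrograph peak occurs at t = 4 h, so basin lag t_L = 4 − 2.8133 = 1.19 h.

t_L ≈ 1.19 h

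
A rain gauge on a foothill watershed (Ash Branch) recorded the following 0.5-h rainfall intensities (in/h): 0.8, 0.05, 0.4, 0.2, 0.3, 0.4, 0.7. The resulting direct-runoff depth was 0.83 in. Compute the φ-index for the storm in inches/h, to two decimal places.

φ ≈ 0.19 in/h

Only the 6 blocks with intensity above φ contribute runoff: 0.8, 0.4, 0.2, 0.3, 0.4, 0.7 in/h.
Σ(I−φ)·Δt = d  ⇒  (0.8+0.4+0.2+0.3+0.4+0.7 − 6φ)·0.5 = 0.83
φ = (2.800 − 0.83/0.5) / 6 = 0.19 in/h.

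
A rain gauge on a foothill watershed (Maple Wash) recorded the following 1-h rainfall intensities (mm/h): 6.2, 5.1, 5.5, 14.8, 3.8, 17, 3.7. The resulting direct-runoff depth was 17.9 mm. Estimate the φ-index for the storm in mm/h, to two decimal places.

φ ≈ 6.95 mm/h

Only the 2 blocks with intensity above φ contribute runoff: 14.8, 17 mm/h.
Σ(I−φ)·Δt = d  ⇒  (14.8+17 − 2φ)·1 = 17.9
φ = (31.80 − 17.9/1) / 2 = 6.95 mm/h.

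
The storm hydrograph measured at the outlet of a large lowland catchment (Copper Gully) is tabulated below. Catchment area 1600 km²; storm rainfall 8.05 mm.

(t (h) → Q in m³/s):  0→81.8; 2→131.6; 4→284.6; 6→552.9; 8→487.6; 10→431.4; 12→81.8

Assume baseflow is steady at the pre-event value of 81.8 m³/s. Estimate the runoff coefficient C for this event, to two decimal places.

ΣQ_DR = 1479 m³/s; V = ΣQ_DR·Δt = 1.065 × 10^7 m³.
Runoff depth d = V / A = 6.656 mm.
C = d / P = 6.656 / 8.05 = 0.83.

C ≈ 0.83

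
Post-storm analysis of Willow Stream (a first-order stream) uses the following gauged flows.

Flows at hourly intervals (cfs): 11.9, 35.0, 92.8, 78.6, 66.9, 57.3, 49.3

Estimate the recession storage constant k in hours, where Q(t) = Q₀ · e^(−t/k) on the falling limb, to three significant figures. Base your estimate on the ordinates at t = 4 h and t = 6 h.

k ≈ 6.55 h

On the falling limb, Q drops from 66.9 to 49.3 cfs between t = 4 h and t = 6 h (Δt = 2 h).
k = −Δt / ln(Q₂/Q₁) = −2 / ln(49.3/66.9) = 6.55 h.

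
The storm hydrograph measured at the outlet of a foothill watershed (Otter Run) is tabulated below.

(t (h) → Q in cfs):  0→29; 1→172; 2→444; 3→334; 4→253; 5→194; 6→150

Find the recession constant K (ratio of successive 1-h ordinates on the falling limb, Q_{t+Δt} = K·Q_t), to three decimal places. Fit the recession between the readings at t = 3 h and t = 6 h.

K ≈ 0.766

Using the recession-limb readings at t = 3 h and t = 6 h: Q falls from 334 to 150 cfs over 3 intervals.
K = (Q₂/Q₁)^(1/3) = (150/334)^(1/3) = 0.766.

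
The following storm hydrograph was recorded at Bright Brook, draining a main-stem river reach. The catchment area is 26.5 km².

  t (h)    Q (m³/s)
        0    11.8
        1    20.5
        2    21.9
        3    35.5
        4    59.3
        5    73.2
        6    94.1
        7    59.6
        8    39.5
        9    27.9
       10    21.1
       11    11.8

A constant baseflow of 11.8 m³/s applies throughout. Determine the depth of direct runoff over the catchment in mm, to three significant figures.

Direct runoff: 0.0, 8.7, 10.1, 23.7, 47.5, 61.4, 82.3, 47.8, 27.7, 16.1, 9.3, 0.0 m³/s; ΣQ_DR = 334.6 m³/s.
V = ΣQ_DR · Δt = 334.6 × 3600 s = 1.205 × 10^6 m³.
Over A = 26.5 km², depth = V / A = 45.5 mm.

d ≈ 45.5 mm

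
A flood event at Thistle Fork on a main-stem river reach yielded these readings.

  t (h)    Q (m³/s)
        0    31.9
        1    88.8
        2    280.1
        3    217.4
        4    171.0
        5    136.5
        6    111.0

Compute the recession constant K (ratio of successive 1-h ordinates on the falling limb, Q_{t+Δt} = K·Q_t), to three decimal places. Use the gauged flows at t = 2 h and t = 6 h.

Using the recession-limb readings at t = 2 h and t = 6 h: Q falls from 280.1 to 111.0 m³/s over 4 intervals.
K = (Q₂/Q₁)^(1/4) = (111.0/280.1)^(1/4) = 0.793.

K ≈ 0.793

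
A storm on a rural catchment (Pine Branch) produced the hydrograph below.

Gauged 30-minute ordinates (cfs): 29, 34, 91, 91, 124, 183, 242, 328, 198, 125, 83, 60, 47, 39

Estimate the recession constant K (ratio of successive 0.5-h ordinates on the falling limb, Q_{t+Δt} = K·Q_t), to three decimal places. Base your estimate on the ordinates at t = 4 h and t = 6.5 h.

Using the recession-limb readings at t = 4 h and t = 6.5 h: Q falls from 198 to 39 cfs over 5 intervals.
K = (Q₂/Q₁)^(1/5) = (39/198)^(1/5) = 0.723.

K ≈ 0.723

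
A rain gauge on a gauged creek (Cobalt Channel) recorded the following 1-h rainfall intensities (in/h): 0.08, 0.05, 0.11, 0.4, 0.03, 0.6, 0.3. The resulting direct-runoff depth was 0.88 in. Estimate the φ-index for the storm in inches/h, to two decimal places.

Only the 3 blocks with intensity above φ contribute runoff: 0.4, 0.6, 0.3 in/h.
Σ(I−φ)·Δt = d  ⇒  (0.4+0.6+0.3 − 3φ)·1 = 0.88
φ = (1.300 − 0.88/1) / 3 = 0.14 in/h.

φ ≈ 0.14 in/h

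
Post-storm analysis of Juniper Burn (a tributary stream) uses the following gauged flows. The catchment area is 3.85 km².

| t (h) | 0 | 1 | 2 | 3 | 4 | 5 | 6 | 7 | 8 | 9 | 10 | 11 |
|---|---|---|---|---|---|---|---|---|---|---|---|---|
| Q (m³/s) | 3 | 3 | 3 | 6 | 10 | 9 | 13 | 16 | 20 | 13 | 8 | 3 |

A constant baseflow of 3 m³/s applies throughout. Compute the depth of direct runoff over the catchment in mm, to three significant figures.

Direct runoff: 0.0, 0.0, 0.0, 3.0, 7.0, 6.0, 10.0, 13.0, 17.0, 10.0, 5.0, 0.0 m³/s; ΣQ_DR = 71.00 m³/s.
V = ΣQ_DR · Δt = 71.00 × 3600 s = 2.556 × 10^5 m³.
Over A = 3.85 km², depth = V / A = 66.4 mm.

d ≈ 66.4 mm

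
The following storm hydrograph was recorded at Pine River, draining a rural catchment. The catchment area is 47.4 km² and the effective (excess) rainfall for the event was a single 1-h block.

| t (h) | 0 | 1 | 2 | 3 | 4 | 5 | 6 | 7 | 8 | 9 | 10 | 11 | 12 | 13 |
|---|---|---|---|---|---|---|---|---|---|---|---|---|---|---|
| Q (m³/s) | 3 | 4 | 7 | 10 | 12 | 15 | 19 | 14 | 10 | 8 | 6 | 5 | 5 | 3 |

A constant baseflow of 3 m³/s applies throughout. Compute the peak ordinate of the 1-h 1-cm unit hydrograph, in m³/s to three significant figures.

Direct runoff: 0.0, 1.0, 4.0, 7.0, 9.0, 12.0, 16.0, 11.0, 7.0, 5.0, 3.0, 2.0, 2.0, 0.0 m³/s; ΣQ_DR = 79.00 m³/s, peak = 16.0 m³/s.
Runoff depth d = ΣQ_DR·Δt / A = 79.00 × 3600 / (47.4 km²) = 6.000 mm.
The 1-cm UH is the DRH scaled by (10 mm)/d, so U_p = 16.0 × 10/6.000 = 26.7 m³/s.

U_p ≈ 26.7 m³/s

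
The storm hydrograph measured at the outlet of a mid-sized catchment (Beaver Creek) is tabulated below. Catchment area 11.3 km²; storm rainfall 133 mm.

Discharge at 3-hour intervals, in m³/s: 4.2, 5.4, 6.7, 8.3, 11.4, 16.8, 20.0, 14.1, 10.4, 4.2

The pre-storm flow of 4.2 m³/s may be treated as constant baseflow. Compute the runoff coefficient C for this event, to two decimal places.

C ≈ 0.43

ΣQ_DR = 59.50 m³/s; V = ΣQ_DR·Δt = 6.426 × 10^5 m³.
Runoff depth d = V / A = 56.87 mm.
C = d / P = 56.87 / 133 = 0.43.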